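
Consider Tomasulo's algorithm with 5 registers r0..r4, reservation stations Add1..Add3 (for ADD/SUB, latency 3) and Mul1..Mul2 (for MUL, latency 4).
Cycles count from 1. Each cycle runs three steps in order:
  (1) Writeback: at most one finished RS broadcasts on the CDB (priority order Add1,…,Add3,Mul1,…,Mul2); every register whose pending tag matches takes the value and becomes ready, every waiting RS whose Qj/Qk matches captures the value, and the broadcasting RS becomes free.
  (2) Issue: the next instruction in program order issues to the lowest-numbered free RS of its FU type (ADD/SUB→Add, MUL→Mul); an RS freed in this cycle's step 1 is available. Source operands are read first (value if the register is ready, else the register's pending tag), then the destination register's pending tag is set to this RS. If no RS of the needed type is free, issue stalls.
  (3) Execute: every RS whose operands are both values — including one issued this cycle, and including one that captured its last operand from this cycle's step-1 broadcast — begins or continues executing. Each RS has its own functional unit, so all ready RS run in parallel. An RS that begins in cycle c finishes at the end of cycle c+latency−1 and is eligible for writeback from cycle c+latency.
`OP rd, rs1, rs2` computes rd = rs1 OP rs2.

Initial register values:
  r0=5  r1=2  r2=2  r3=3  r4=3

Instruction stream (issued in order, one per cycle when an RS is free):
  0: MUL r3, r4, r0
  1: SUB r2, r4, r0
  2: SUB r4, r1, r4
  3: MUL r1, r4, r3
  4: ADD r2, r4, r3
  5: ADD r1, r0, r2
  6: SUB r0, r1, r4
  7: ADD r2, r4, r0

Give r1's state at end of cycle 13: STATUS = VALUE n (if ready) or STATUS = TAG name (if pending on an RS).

STATUS = VALUE 19

c1: issue MUL r3<-Mul1 | r0:5,r1:2,r2:2,r3:Mul1,r4:3
c2: issue SUB r2<-Add1 | r0:5,r1:2,r2:Add1,r3:Mul1,r4:3
c3: issue SUB r4<-Add2 | r0:5,r1:2,r2:Add1,r3:Mul1,r4:Add2
c4: issue MUL r1<-Mul2 | r0:5,r1:Mul2,r2:Add1,r3:Mul1,r4:Add2
c5: CDB Add1=-2; issue ADD r2<-Add1 | r0:5,r1:Mul2,r2:Add1,r3:Mul1,r4:Add2
c6: CDB Add2=-1; issue ADD r1<-Add2 | r0:5,r1:Add2,r2:Add1,r3:Mul1,r4:-1
c7: CDB Mul1=15; issue SUB r0<-Add3 | r0:Add3,r1:Add2,r2:Add1,r3:15,r4:-1
c8: stall | r0:Add3,r1:Add2,r2:Add1,r3:15,r4:-1
c9: stall | r0:Add3,r1:Add2,r2:Add1,r3:15,r4:-1
c10: CDB Add1=14; issue ADD r2<-Add1 | r0:Add3,r1:Add2,r2:Add1,r3:15,r4:-1
c11: CDB Mul2=-15 | r0:Add3,r1:Add2,r2:Add1,r3:15,r4:-1
c12: - | r0:Add3,r1:Add2,r2:Add1,r3:15,r4:-1
c13: CDB Add2=19 | r0:Add3,r1:19,r2:Add1,r3:15,r4:-1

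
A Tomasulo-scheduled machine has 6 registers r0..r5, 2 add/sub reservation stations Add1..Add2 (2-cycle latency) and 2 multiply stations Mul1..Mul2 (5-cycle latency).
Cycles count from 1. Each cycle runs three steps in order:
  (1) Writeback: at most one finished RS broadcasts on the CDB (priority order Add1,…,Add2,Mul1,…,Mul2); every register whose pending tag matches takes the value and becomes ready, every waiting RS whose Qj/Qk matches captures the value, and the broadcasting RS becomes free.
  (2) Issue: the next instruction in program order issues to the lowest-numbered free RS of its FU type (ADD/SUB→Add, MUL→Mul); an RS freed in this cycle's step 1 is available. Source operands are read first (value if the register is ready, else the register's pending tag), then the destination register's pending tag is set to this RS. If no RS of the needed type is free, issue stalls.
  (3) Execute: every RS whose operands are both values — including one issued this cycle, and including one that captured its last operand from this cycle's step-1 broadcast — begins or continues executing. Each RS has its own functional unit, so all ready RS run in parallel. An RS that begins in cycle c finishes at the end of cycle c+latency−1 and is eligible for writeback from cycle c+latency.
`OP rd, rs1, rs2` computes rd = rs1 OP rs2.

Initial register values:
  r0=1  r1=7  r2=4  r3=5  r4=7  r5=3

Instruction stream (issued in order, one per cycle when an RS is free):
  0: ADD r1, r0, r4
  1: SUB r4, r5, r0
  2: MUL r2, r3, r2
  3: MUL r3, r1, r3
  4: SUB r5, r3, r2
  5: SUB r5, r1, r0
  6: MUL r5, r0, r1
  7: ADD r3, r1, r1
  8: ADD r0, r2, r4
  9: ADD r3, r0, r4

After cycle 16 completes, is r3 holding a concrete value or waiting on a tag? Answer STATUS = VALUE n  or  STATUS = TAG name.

STATUS = VALUE 24

  c1: issue ADD r1<-Add1  regs: r0:1,r1:Add1,r2:4,r3:5,r4:7,r5:3
  c2: issue SUB r4<-Add2  regs: r0:1,r1:Add1,r2:4,r3:5,r4:Add2,r5:3
  c3: CDB Add1=8; issue MUL r2<-Mul1  regs: r0:1,r1:8,r2:Mul1,r3:5,r4:Add2,r5:3
  c4: CDB Add2=2; issue MUL r3<-Mul2  regs: r0:1,r1:8,r2:Mul1,r3:Mul2,r4:2,r5:3
  c5: issue SUB r5<-Add1  regs: r0:1,r1:8,r2:Mul1,r3:Mul2,r4:2,r5:Add1
  c6: issue SUB r5<-Add2  regs: r0:1,r1:8,r2:Mul1,r3:Mul2,r4:2,r5:Add2
  c7: stall  regs: r0:1,r1:8,r2:Mul1,r3:Mul2,r4:2,r5:Add2
  c8: CDB Add2=7; stall  regs: r0:1,r1:8,r2:Mul1,r3:Mul2,r4:2,r5:7
  c9: CDB Mul1=20; issue MUL r5<-Mul1  regs: r0:1,r1:8,r2:20,r3:Mul2,r4:2,r5:Mul1
  c10: CDB Mul2=40; issue ADD r3<-Add2  regs: r0:1,r1:8,r2:20,r3:Add2,r4:2,r5:Mul1
  c11: stall  regs: r0:1,r1:8,r2:20,r3:Add2,r4:2,r5:Mul1
  c12: CDB Add1=20; issue ADD r0<-Add1  regs: r0:Add1,r1:8,r2:20,r3:Add2,r4:2,r5:Mul1
  c13: CDB Add2=16; issue ADD r3<-Add2  regs: r0:Add1,r1:8,r2:20,r3:Add2,r4:2,r5:Mul1
  c14: CDB Add1=22  regs: r0:22,r1:8,r2:20,r3:Add2,r4:2,r5:Mul1
  c15: CDB Mul1=8  regs: r0:22,r1:8,r2:20,r3:Add2,r4:2,r5:8
  c16: CDB Add2=24  regs: r0:22,r1:8,r2:20,r3:24,r4:2,r5:8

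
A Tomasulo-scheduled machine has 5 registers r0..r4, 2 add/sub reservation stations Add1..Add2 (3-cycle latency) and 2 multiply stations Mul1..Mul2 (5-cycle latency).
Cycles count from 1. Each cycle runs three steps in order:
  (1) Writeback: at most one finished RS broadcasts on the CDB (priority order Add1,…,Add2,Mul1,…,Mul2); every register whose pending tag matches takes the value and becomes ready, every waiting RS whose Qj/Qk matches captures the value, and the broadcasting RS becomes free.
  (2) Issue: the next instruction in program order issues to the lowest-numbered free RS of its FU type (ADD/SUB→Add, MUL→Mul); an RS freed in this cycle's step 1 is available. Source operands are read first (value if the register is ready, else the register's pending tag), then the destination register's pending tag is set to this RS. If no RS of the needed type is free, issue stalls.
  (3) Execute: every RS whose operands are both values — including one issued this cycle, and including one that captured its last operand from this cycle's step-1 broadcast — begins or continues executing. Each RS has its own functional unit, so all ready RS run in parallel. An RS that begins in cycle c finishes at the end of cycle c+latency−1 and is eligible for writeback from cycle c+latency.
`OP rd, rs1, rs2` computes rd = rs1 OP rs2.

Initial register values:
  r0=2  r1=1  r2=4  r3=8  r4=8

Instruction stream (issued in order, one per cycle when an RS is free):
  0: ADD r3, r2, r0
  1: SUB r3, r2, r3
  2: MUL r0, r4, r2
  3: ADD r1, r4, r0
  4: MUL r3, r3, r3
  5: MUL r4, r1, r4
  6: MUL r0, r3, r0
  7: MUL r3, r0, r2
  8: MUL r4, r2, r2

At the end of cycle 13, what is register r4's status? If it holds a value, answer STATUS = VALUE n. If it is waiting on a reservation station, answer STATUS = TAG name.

c1: issue ADD r3<-Add1 | r0:2,r1:1,r2:4,r3:Add1,r4:8
c2: issue SUB r3<-Add2 | r0:2,r1:1,r2:4,r3:Add2,r4:8
c3: issue MUL r0<-Mul1 | r0:Mul1,r1:1,r2:4,r3:Add2,r4:8
c4: CDB Add1=6; issue ADD r1<-Add1 | r0:Mul1,r1:Add1,r2:4,r3:Add2,r4:8
c5: issue MUL r3<-Mul2 | r0:Mul1,r1:Add1,r2:4,r3:Mul2,r4:8
c6: stall | r0:Mul1,r1:Add1,r2:4,r3:Mul2,r4:8
c7: CDB Add2=-2; stall | r0:Mul1,r1:Add1,r2:4,r3:Mul2,r4:8
c8: CDB Mul1=32; issue MUL r4<-Mul1 | r0:32,r1:Add1,r2:4,r3:Mul2,r4:Mul1
c9: stall | r0:32,r1:Add1,r2:4,r3:Mul2,r4:Mul1
c10: stall | r0:32,r1:Add1,r2:4,r3:Mul2,r4:Mul1
c11: CDB Add1=40; stall | r0:32,r1:40,r2:4,r3:Mul2,r4:Mul1
c12: CDB Mul2=4; issue MUL r0<-Mul2 | r0:Mul2,r1:40,r2:4,r3:4,r4:Mul1
c13: stall | r0:Mul2,r1:40,r2:4,r3:4,r4:Mul1

STATUS = TAG Mul1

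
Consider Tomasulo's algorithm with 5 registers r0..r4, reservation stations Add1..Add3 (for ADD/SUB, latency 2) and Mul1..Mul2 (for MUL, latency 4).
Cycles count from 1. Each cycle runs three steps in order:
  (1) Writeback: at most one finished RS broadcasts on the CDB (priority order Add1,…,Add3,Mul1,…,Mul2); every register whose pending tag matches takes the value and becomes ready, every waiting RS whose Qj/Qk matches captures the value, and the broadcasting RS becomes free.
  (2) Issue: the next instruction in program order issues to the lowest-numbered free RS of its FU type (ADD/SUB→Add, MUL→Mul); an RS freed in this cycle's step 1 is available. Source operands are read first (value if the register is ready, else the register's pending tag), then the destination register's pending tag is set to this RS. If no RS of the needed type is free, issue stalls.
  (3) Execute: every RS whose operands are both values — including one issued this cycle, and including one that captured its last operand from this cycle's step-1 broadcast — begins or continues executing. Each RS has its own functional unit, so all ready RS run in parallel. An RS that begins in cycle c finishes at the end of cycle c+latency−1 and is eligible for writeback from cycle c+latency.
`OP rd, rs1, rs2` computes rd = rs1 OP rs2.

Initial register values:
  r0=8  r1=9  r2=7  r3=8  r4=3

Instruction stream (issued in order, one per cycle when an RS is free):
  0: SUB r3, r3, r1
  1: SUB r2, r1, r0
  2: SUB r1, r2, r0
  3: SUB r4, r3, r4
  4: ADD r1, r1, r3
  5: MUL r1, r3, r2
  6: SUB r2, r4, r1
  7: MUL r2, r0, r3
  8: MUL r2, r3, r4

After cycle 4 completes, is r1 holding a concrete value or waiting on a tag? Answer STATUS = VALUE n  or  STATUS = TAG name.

c1: issue SUB r3<-Add1 | r0:8,r1:9,r2:7,r3:Add1,r4:3
c2: issue SUB r2<-Add2 | r0:8,r1:9,r2:Add2,r3:Add1,r4:3
c3: CDB Add1=-1; issue SUB r1<-Add1 | r0:8,r1:Add1,r2:Add2,r3:-1,r4:3
c4: CDB Add2=1; issue SUB r4<-Add2 | r0:8,r1:Add1,r2:1,r3:-1,r4:Add2

STATUS = TAG Add1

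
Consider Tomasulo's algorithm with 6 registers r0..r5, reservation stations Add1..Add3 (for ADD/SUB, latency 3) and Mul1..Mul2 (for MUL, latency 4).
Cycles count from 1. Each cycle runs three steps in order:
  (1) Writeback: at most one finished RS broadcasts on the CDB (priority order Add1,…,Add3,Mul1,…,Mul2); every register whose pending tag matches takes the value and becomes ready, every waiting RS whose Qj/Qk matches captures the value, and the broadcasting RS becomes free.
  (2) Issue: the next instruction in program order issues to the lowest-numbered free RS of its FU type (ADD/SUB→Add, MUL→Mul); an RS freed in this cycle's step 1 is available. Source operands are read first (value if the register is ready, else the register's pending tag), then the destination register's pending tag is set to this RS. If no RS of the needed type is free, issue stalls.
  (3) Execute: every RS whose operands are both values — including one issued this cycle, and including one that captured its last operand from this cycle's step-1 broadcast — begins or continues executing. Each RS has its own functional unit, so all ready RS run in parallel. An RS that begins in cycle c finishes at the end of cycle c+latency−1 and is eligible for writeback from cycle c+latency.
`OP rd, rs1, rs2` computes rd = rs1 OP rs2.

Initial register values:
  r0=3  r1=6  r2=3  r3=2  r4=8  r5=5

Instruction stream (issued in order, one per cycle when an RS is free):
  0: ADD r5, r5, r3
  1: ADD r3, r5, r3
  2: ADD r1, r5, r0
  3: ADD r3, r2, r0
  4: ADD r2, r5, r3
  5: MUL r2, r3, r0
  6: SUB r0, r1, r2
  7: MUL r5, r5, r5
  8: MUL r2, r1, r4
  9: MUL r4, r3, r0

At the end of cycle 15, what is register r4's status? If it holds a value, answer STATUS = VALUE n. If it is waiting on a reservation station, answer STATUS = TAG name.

  c1: issue ADD r5<-Add1  regs: r0:3,r1:6,r2:3,r3:2,r4:8,r5:Add1
  c2: issue ADD r3<-Add2  regs: r0:3,r1:6,r2:3,r3:Add2,r4:8,r5:Add1
  c3: issue ADD r1<-Add3  regs: r0:3,r1:Add3,r2:3,r3:Add2,r4:8,r5:Add1
  c4: CDB Add1=7; issue ADD r3<-Add1  regs: r0:3,r1:Add3,r2:3,r3:Add1,r4:8,r5:7
  c5: stall  regs: r0:3,r1:Add3,r2:3,r3:Add1,r4:8,r5:7
  c6: stall  regs: r0:3,r1:Add3,r2:3,r3:Add1,r4:8,r5:7
  c7: CDB Add1=6; issue ADD r2<-Add1  regs: r0:3,r1:Add3,r2:Add1,r3:6,r4:8,r5:7
  c8: CDB Add2=9; issue MUL r2<-Mul1  regs: r0:3,r1:Add3,r2:Mul1,r3:6,r4:8,r5:7
  c9: CDB Add3=10; issue SUB r0<-Add2  regs: r0:Add2,r1:10,r2:Mul1,r3:6,r4:8,r5:7
  c10: CDB Add1=13; issue MUL r5<-Mul2  regs: r0:Add2,r1:10,r2:Mul1,r3:6,r4:8,r5:Mul2
  c11: stall  regs: r0:Add2,r1:10,r2:Mul1,r3:6,r4:8,r5:Mul2
  c12: CDB Mul1=18; issue MUL r2<-Mul1  regs: r0:Add2,r1:10,r2:Mul1,r3:6,r4:8,r5:Mul2
  c13: stall  regs: r0:Add2,r1:10,r2:Mul1,r3:6,r4:8,r5:Mul2
  c14: CDB Mul2=49; issue MUL r4<-Mul2  regs: r0:Add2,r1:10,r2:Mul1,r3:6,r4:Mul2,r5:49
  c15: CDB Add2=-8  regs: r0:-8,r1:10,r2:Mul1,r3:6,r4:Mul2,r5:49

STATUS = TAG Mul2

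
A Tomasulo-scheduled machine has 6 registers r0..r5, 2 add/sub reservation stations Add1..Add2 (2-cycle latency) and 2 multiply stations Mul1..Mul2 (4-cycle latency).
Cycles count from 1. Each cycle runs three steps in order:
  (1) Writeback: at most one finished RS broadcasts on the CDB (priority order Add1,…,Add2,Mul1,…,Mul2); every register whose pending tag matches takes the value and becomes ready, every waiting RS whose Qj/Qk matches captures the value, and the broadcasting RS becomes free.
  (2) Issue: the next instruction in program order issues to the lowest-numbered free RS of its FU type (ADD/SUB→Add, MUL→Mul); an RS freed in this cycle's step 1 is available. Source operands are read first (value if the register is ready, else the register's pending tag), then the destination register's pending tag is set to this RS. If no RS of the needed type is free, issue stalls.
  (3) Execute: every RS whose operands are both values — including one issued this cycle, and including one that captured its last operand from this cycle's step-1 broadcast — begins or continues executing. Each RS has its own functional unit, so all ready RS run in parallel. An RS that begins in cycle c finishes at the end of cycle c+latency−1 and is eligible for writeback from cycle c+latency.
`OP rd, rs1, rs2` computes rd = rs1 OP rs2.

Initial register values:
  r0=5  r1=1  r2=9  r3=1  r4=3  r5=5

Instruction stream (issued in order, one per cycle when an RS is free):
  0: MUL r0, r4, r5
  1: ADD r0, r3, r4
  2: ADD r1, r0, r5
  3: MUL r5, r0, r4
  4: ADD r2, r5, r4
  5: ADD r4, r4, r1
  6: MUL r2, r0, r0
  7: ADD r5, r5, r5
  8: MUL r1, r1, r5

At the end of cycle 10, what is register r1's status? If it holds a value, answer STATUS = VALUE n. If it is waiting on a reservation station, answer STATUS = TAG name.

STATUS = TAG Mul2

c1: issue MUL r0<-Mul1 | r0:Mul1,r1:1,r2:9,r3:1,r4:3,r5:5
c2: issue ADD r0<-Add1 | r0:Add1,r1:1,r2:9,r3:1,r4:3,r5:5
c3: issue ADD r1<-Add2 | r0:Add1,r1:Add2,r2:9,r3:1,r4:3,r5:5
c4: CDB Add1=4; issue MUL r5<-Mul2 | r0:4,r1:Add2,r2:9,r3:1,r4:3,r5:Mul2
c5: CDB Mul1=15; issue ADD r2<-Add1 | r0:4,r1:Add2,r2:Add1,r3:1,r4:3,r5:Mul2
c6: CDB Add2=9; issue ADD r4<-Add2 | r0:4,r1:9,r2:Add1,r3:1,r4:Add2,r5:Mul2
c7: issue MUL r2<-Mul1 | r0:4,r1:9,r2:Mul1,r3:1,r4:Add2,r5:Mul2
c8: CDB Add2=12; issue ADD r5<-Add2 | r0:4,r1:9,r2:Mul1,r3:1,r4:12,r5:Add2
c9: CDB Mul2=12; issue MUL r1<-Mul2 | r0:4,r1:Mul2,r2:Mul1,r3:1,r4:12,r5:Add2
c10: - | r0:4,r1:Mul2,r2:Mul1,r3:1,r4:12,r5:Add2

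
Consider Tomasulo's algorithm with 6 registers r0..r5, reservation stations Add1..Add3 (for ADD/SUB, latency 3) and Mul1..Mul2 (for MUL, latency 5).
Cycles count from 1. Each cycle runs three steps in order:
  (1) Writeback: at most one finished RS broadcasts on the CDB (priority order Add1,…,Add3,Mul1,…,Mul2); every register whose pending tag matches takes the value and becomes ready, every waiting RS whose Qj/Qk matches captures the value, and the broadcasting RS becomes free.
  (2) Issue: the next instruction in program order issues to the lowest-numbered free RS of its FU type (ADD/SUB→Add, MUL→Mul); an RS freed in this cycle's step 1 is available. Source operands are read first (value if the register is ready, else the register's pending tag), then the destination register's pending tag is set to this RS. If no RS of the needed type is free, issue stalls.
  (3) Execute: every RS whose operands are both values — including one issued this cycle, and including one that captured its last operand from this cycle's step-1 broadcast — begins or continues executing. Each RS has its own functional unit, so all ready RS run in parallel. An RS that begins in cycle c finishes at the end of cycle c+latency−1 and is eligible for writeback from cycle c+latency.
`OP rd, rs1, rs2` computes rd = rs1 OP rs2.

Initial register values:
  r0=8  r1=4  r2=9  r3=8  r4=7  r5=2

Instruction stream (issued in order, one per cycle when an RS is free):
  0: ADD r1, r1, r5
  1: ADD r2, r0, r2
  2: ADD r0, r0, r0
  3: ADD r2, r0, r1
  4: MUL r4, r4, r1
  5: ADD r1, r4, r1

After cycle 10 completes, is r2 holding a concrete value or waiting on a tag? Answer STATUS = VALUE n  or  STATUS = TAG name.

cycle 1: issue ADD r1<-Add1 // r0:8,r1:Add1,r2:9,r3:8,r4:7,r5:2
cycle 2: issue ADD r2<-Add2 // r0:8,r1:Add1,r2:Add2,r3:8,r4:7,r5:2
cycle 3: issue ADD r0<-Add3 // r0:Add3,r1:Add1,r2:Add2,r3:8,r4:7,r5:2
cycle 4: CDB Add1=6; issue ADD r2<-Add1 // r0:Add3,r1:6,r2:Add1,r3:8,r4:7,r5:2
cycle 5: CDB Add2=17; issue MUL r4<-Mul1 // r0:Add3,r1:6,r2:Add1,r3:8,r4:Mul1,r5:2
cycle 6: CDB Add3=16; issue ADD r1<-Add2 // r0:16,r1:Add2,r2:Add1,r3:8,r4:Mul1,r5:2
cycle 7: - // r0:16,r1:Add2,r2:Add1,r3:8,r4:Mul1,r5:2
cycle 8: - // r0:16,r1:Add2,r2:Add1,r3:8,r4:Mul1,r5:2
cycle 9: CDB Add1=22 // r0:16,r1:Add2,r2:22,r3:8,r4:Mul1,r5:2
cycle 10: CDB Mul1=42 // r0:16,r1:Add2,r2:22,r3:8,r4:42,r5:2

STATUS = VALUE 22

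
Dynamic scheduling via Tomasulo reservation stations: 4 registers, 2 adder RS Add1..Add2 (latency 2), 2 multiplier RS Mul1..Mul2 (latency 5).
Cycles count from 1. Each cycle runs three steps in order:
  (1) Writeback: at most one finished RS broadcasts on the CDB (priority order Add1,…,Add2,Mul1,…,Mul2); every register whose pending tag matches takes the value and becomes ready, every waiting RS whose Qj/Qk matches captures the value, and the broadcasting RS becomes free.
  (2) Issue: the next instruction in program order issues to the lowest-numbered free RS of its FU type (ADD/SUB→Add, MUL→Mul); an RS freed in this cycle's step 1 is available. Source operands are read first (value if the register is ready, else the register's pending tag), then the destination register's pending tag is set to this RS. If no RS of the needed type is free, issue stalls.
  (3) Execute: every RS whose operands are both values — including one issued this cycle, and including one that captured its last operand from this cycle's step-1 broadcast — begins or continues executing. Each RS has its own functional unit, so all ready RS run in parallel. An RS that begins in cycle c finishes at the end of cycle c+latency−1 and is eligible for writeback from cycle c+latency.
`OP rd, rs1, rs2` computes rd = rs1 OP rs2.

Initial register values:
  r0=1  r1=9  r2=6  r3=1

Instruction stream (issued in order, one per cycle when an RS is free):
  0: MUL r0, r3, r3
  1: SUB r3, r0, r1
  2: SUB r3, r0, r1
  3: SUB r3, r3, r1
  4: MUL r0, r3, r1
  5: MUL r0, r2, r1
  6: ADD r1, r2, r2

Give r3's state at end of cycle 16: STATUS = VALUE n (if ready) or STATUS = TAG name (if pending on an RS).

  c1: issue MUL r0<-Mul1  regs: r0:Mul1,r1:9,r2:6,r3:1
  c2: issue SUB r3<-Add1  regs: r0:Mul1,r1:9,r2:6,r3:Add1
  c3: issue SUB r3<-Add2  regs: r0:Mul1,r1:9,r2:6,r3:Add2
  c4: stall  regs: r0:Mul1,r1:9,r2:6,r3:Add2
  c5: stall  regs: r0:Mul1,r1:9,r2:6,r3:Add2
  c6: CDB Mul1=1; stall  regs: r0:1,r1:9,r2:6,r3:Add2
  c7: stall  regs: r0:1,r1:9,r2:6,r3:Add2
  c8: CDB Add1=-8; issue SUB r3<-Add1  regs: r0:1,r1:9,r2:6,r3:Add1
  c9: CDB Add2=-8; issue MUL r0<-Mul1  regs: r0:Mul1,r1:9,r2:6,r3:Add1
  c10: issue MUL r0<-Mul2  regs: r0:Mul2,r1:9,r2:6,r3:Add1
  c11: CDB Add1=-17; issue ADD r1<-Add1  regs: r0:Mul2,r1:Add1,r2:6,r3:-17
  c12: -  regs: r0:Mul2,r1:Add1,r2:6,r3:-17
  c13: CDB Add1=12  regs: r0:Mul2,r1:12,r2:6,r3:-17
  c14: -  regs: r0:Mul2,r1:12,r2:6,r3:-17
  c15: CDB Mul2=54  regs: r0:54,r1:12,r2:6,r3:-17
  c16: CDB Mul1=-153  regs: r0:54,r1:12,r2:6,r3:-17

STATUS = VALUE -17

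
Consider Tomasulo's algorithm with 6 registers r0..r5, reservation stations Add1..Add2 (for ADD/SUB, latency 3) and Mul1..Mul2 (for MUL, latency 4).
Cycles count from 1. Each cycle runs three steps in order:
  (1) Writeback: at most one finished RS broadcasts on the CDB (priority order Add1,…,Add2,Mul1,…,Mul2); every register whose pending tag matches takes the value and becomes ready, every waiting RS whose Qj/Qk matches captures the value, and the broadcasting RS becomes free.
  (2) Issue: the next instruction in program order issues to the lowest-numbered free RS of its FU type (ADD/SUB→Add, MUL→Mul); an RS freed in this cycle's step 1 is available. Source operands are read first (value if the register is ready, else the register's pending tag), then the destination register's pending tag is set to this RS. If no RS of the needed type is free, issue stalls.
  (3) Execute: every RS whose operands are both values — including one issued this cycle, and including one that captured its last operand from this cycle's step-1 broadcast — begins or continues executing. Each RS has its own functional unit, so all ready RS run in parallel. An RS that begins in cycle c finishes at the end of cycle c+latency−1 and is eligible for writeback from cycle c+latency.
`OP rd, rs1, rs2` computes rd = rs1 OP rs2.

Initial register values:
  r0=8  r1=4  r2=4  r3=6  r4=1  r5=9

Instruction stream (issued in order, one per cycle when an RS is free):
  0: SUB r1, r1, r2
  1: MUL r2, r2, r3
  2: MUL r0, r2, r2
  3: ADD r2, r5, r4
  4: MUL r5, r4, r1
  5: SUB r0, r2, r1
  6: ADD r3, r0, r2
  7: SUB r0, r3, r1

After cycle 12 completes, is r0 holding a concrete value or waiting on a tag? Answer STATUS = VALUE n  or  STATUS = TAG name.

c1: issue SUB r1<-Add1 | r0:8,r1:Add1,r2:4,r3:6,r4:1,r5:9
c2: issue MUL r2<-Mul1 | r0:8,r1:Add1,r2:Mul1,r3:6,r4:1,r5:9
c3: issue MUL r0<-Mul2 | r0:Mul2,r1:Add1,r2:Mul1,r3:6,r4:1,r5:9
c4: CDB Add1=0; issue ADD r2<-Add1 | r0:Mul2,r1:0,r2:Add1,r3:6,r4:1,r5:9
c5: stall | r0:Mul2,r1:0,r2:Add1,r3:6,r4:1,r5:9
c6: CDB Mul1=24; issue MUL r5<-Mul1 | r0:Mul2,r1:0,r2:Add1,r3:6,r4:1,r5:Mul1
c7: CDB Add1=10; issue SUB r0<-Add1 | r0:Add1,r1:0,r2:10,r3:6,r4:1,r5:Mul1
c8: issue ADD r3<-Add2 | r0:Add1,r1:0,r2:10,r3:Add2,r4:1,r5:Mul1
c9: stall | r0:Add1,r1:0,r2:10,r3:Add2,r4:1,r5:Mul1
c10: CDB Add1=10; issue SUB r0<-Add1 | r0:Add1,r1:0,r2:10,r3:Add2,r4:1,r5:Mul1
c11: CDB Mul1=0 | r0:Add1,r1:0,r2:10,r3:Add2,r4:1,r5:0
c12: CDB Mul2=576 | r0:Add1,r1:0,r2:10,r3:Add2,r4:1,r5:0

STATUS = TAG Add1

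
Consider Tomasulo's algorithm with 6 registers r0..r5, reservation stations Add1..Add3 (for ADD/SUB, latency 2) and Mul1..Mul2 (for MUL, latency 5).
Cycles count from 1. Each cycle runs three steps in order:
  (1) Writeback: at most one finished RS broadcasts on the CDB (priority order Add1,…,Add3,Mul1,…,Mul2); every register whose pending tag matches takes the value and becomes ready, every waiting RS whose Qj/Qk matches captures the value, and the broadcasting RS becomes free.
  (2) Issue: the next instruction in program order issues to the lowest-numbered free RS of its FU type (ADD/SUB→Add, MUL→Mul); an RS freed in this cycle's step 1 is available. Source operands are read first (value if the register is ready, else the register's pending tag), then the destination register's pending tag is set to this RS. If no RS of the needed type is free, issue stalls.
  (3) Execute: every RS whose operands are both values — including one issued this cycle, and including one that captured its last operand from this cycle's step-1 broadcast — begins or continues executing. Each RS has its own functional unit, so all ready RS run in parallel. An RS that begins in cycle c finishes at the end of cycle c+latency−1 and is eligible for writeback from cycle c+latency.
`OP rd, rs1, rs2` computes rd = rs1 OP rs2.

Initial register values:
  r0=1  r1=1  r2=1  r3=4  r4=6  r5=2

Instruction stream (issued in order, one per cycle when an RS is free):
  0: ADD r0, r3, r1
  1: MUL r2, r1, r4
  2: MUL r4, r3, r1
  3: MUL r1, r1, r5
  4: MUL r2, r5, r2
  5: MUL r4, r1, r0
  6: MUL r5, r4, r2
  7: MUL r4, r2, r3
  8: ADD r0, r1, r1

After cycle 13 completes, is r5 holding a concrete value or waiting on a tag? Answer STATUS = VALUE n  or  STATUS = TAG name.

STATUS = TAG Mul2

  c1: issue ADD r0<-Add1  regs: r0:Add1,r1:1,r2:1,r3:4,r4:6,r5:2
  c2: issue MUL r2<-Mul1  regs: r0:Add1,r1:1,r2:Mul1,r3:4,r4:6,r5:2
  c3: CDB Add1=5; issue MUL r4<-Mul2  regs: r0:5,r1:1,r2:Mul1,r3:4,r4:Mul2,r5:2
  c4: stall  regs: r0:5,r1:1,r2:Mul1,r3:4,r4:Mul2,r5:2
  c5: stall  regs: r0:5,r1:1,r2:Mul1,r3:4,r4:Mul2,r5:2
  c6: stall  regs: r0:5,r1:1,r2:Mul1,r3:4,r4:Mul2,r5:2
  c7: CDB Mul1=6; issue MUL r1<-Mul1  regs: r0:5,r1:Mul1,r2:6,r3:4,r4:Mul2,r5:2
  c8: CDB Mul2=4; issue MUL r2<-Mul2  regs: r0:5,r1:Mul1,r2:Mul2,r3:4,r4:4,r5:2
  c9: stall  regs: r0:5,r1:Mul1,r2:Mul2,r3:4,r4:4,r5:2
  c10: stall  regs: r0:5,r1:Mul1,r2:Mul2,r3:4,r4:4,r5:2
  c11: stall  regs: r0:5,r1:Mul1,r2:Mul2,r3:4,r4:4,r5:2
  c12: CDB Mul1=2; issue MUL r4<-Mul1  regs: r0:5,r1:2,r2:Mul2,r3:4,r4:Mul1,r5:2
  c13: CDB Mul2=12; issue MUL r5<-Mul2  regs: r0:5,r1:2,r2:12,r3:4,r4:Mul1,r5:Mul2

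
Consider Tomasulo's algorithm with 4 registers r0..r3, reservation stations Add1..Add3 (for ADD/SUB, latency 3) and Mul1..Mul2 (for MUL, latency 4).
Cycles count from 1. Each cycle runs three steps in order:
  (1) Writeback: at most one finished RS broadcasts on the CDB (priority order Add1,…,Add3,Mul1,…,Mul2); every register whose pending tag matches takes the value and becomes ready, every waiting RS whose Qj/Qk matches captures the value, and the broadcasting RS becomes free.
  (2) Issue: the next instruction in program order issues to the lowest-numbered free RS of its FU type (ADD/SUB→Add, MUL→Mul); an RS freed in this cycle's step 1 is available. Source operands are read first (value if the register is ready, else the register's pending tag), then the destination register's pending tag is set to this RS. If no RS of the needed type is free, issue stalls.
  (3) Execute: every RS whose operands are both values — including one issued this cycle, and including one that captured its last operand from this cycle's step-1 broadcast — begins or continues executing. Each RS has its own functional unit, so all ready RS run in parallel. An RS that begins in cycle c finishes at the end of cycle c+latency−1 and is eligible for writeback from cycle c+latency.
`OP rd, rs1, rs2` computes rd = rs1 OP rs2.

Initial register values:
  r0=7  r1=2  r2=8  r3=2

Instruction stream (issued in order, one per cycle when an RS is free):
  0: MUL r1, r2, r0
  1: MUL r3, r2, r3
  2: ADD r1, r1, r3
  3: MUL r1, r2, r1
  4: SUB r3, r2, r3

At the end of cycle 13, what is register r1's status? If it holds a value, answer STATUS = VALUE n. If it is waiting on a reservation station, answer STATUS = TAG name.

c1: issue MUL r1<-Mul1 | r0:7,r1:Mul1,r2:8,r3:2
c2: issue MUL r3<-Mul2 | r0:7,r1:Mul1,r2:8,r3:Mul2
c3: issue ADD r1<-Add1 | r0:7,r1:Add1,r2:8,r3:Mul2
c4: stall | r0:7,r1:Add1,r2:8,r3:Mul2
c5: CDB Mul1=56; issue MUL r1<-Mul1 | r0:7,r1:Mul1,r2:8,r3:Mul2
c6: CDB Mul2=16; issue SUB r3<-Add2 | r0:7,r1:Mul1,r2:8,r3:Add2
c7: - | r0:7,r1:Mul1,r2:8,r3:Add2
c8: - | r0:7,r1:Mul1,r2:8,r3:Add2
c9: CDB Add1=72 | r0:7,r1:Mul1,r2:8,r3:Add2
c10: CDB Add2=-8 | r0:7,r1:Mul1,r2:8,r3:-8
c11: - | r0:7,r1:Mul1,r2:8,r3:-8
c12: - | r0:7,r1:Mul1,r2:8,r3:-8
c13: CDB Mul1=576 | r0:7,r1:576,r2:8,r3:-8

STATUS = VALUE 576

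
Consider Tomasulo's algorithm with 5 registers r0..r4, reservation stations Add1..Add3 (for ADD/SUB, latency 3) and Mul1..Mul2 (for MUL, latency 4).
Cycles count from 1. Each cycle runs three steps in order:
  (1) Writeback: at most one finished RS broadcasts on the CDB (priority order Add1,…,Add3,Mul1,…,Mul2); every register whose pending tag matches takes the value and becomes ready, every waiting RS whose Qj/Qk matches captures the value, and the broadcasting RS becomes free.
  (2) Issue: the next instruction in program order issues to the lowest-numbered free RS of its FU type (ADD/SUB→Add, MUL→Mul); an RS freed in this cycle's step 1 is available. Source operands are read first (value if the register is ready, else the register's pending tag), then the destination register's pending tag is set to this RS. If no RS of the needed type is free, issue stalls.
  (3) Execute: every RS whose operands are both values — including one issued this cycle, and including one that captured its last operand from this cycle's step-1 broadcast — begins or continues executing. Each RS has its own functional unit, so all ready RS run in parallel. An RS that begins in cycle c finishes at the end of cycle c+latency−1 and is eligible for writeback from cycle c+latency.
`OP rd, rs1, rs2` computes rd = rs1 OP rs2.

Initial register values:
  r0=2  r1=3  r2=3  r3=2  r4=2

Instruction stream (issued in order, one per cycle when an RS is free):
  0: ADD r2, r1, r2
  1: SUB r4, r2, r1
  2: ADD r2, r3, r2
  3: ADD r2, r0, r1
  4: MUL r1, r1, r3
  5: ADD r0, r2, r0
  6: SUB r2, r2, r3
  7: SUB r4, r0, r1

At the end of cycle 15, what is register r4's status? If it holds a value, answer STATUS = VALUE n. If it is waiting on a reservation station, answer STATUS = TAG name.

STATUS = VALUE 1

c1: issue ADD r2<-Add1 | r0:2,r1:3,r2:Add1,r3:2,r4:2
c2: issue SUB r4<-Add2 | r0:2,r1:3,r2:Add1,r3:2,r4:Add2
c3: issue ADD r2<-Add3 | r0:2,r1:3,r2:Add3,r3:2,r4:Add2
c4: CDB Add1=6; issue ADD r2<-Add1 | r0:2,r1:3,r2:Add1,r3:2,r4:Add2
c5: issue MUL r1<-Mul1 | r0:2,r1:Mul1,r2:Add1,r3:2,r4:Add2
c6: stall | r0:2,r1:Mul1,r2:Add1,r3:2,r4:Add2
c7: CDB Add1=5; issue ADD r0<-Add1 | r0:Add1,r1:Mul1,r2:5,r3:2,r4:Add2
c8: CDB Add2=3; issue SUB r2<-Add2 | r0:Add1,r1:Mul1,r2:Add2,r3:2,r4:3
c9: CDB Add3=8; issue SUB r4<-Add3 | r0:Add1,r1:Mul1,r2:Add2,r3:2,r4:Add3
c10: CDB Add1=7 | r0:7,r1:Mul1,r2:Add2,r3:2,r4:Add3
c11: CDB Add2=3 | r0:7,r1:Mul1,r2:3,r3:2,r4:Add3
c12: CDB Mul1=6 | r0:7,r1:6,r2:3,r3:2,r4:Add3
c13: - | r0:7,r1:6,r2:3,r3:2,r4:Add3
c14: - | r0:7,r1:6,r2:3,r3:2,r4:Add3
c15: CDB Add3=1 | r0:7,r1:6,r2:3,r3:2,r4:1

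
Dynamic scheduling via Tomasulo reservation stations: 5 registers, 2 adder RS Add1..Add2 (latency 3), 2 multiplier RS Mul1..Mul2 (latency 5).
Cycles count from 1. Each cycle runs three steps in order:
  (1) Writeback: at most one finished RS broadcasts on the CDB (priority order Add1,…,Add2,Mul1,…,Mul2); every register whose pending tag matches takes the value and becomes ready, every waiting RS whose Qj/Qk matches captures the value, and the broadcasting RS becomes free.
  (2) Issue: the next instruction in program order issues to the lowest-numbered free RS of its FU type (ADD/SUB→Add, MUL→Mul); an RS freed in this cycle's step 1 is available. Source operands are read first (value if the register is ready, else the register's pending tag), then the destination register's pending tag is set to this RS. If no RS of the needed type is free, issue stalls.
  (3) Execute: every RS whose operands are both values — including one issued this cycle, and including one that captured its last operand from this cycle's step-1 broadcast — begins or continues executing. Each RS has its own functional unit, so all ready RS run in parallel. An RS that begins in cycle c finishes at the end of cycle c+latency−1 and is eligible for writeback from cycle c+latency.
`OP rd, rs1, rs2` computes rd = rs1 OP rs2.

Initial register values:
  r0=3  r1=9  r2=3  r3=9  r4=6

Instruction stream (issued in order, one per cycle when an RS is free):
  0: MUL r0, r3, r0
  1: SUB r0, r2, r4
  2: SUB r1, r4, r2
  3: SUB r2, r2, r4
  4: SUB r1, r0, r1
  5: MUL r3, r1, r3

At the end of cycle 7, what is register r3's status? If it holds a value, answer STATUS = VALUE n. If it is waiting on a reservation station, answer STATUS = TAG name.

c1: issue MUL r0<-Mul1 | r0:Mul1,r1:9,r2:3,r3:9,r4:6
c2: issue SUB r0<-Add1 | r0:Add1,r1:9,r2:3,r3:9,r4:6
c3: issue SUB r1<-Add2 | r0:Add1,r1:Add2,r2:3,r3:9,r4:6
c4: stall | r0:Add1,r1:Add2,r2:3,r3:9,r4:6
c5: CDB Add1=-3; issue SUB r2<-Add1 | r0:-3,r1:Add2,r2:Add1,r3:9,r4:6
c6: CDB Add2=3; issue SUB r1<-Add2 | r0:-3,r1:Add2,r2:Add1,r3:9,r4:6
c7: CDB Mul1=27; issue MUL r3<-Mul1 | r0:-3,r1:Add2,r2:Add1,r3:Mul1,r4:6

STATUS = TAG Mul1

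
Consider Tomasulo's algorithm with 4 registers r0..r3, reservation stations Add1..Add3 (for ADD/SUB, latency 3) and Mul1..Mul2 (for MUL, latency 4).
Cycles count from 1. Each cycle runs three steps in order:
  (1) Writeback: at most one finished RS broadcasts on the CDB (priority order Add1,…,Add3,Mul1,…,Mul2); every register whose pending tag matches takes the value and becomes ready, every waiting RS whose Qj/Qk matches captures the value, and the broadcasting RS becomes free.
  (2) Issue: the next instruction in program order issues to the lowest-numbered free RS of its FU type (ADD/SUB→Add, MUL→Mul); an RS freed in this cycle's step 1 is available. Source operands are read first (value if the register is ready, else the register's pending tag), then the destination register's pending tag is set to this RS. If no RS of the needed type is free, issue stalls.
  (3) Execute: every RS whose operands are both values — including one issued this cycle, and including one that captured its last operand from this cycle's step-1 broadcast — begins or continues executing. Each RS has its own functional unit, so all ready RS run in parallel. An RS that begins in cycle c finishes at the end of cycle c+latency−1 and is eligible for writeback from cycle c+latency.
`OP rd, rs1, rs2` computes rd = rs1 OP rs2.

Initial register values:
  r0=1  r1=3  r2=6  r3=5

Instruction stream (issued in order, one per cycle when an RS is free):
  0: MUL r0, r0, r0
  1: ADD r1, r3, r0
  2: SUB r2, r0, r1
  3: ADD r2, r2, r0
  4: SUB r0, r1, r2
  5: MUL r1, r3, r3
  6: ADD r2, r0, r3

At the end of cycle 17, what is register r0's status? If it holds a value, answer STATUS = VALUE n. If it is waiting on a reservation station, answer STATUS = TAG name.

STATUS = VALUE 10

cycle 1: issue MUL r0<-Mul1 // r0:Mul1,r1:3,r2:6,r3:5
cycle 2: issue ADD r1<-Add1 // r0:Mul1,r1:Add1,r2:6,r3:5
cycle 3: issue SUB r2<-Add2 // r0:Mul1,r1:Add1,r2:Add2,r3:5
cycle 4: issue ADD r2<-Add3 // r0:Mul1,r1:Add1,r2:Add3,r3:5
cycle 5: CDB Mul1=1; stall // r0:1,r1:Add1,r2:Add3,r3:5
cycle 6: stall // r0:1,r1:Add1,r2:Add3,r3:5
cycle 7: stall // r0:1,r1:Add1,r2:Add3,r3:5
cycle 8: CDB Add1=6; issue SUB r0<-Add1 // r0:Add1,r1:6,r2:Add3,r3:5
cycle 9: issue MUL r1<-Mul1 // r0:Add1,r1:Mul1,r2:Add3,r3:5
cycle 10: stall // r0:Add1,r1:Mul1,r2:Add3,r3:5
cycle 11: CDB Add2=-5; issue ADD r2<-Add2 // r0:Add1,r1:Mul1,r2:Add2,r3:5
cycle 12: - // r0:Add1,r1:Mul1,r2:Add2,r3:5
cycle 13: CDB Mul1=25 // r0:Add1,r1:25,r2:Add2,r3:5
cycle 14: CDB Add3=-4 // r0:Add1,r1:25,r2:Add2,r3:5
cycle 15: - // r0:Add1,r1:25,r2:Add2,r3:5
cycle 16: - // r0:Add1,r1:25,r2:Add2,r3:5
cycle 17: CDB Add1=10 // r0:10,r1:25,r2:Add2,r3:5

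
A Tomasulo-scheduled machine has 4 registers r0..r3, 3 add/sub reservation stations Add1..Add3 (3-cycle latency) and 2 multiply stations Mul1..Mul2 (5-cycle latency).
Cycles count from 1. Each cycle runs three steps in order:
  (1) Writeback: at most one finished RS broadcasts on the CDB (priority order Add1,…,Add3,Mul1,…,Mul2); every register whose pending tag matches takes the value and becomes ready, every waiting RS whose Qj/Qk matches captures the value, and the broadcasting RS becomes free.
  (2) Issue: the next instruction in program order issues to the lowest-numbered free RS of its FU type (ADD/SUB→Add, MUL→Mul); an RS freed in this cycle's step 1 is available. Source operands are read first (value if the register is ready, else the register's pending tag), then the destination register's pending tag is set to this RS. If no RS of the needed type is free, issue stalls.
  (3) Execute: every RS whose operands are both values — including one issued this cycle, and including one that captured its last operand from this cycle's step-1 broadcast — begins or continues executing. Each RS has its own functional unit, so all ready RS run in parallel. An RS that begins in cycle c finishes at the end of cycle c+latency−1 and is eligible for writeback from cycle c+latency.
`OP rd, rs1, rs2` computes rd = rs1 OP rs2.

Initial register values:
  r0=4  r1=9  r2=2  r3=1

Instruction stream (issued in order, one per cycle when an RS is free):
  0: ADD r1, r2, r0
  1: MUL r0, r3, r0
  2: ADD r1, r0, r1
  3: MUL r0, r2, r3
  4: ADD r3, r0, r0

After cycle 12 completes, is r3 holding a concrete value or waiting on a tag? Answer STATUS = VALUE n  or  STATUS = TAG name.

c1: issue ADD r1<-Add1 | r0:4,r1:Add1,r2:2,r3:1
c2: issue MUL r0<-Mul1 | r0:Mul1,r1:Add1,r2:2,r3:1
c3: issue ADD r1<-Add2 | r0:Mul1,r1:Add2,r2:2,r3:1
c4: CDB Add1=6; issue MUL r0<-Mul2 | r0:Mul2,r1:Add2,r2:2,r3:1
c5: issue ADD r3<-Add1 | r0:Mul2,r1:Add2,r2:2,r3:Add1
c6: - | r0:Mul2,r1:Add2,r2:2,r3:Add1
c7: CDB Mul1=4 | r0:Mul2,r1:Add2,r2:2,r3:Add1
c8: - | r0:Mul2,r1:Add2,r2:2,r3:Add1
c9: CDB Mul2=2 | r0:2,r1:Add2,r2:2,r3:Add1
c10: CDB Add2=10 | r0:2,r1:10,r2:2,r3:Add1
c11: - | r0:2,r1:10,r2:2,r3:Add1
c12: CDB Add1=4 | r0:2,r1:10,r2:2,r3:4

STATUS = VALUE 4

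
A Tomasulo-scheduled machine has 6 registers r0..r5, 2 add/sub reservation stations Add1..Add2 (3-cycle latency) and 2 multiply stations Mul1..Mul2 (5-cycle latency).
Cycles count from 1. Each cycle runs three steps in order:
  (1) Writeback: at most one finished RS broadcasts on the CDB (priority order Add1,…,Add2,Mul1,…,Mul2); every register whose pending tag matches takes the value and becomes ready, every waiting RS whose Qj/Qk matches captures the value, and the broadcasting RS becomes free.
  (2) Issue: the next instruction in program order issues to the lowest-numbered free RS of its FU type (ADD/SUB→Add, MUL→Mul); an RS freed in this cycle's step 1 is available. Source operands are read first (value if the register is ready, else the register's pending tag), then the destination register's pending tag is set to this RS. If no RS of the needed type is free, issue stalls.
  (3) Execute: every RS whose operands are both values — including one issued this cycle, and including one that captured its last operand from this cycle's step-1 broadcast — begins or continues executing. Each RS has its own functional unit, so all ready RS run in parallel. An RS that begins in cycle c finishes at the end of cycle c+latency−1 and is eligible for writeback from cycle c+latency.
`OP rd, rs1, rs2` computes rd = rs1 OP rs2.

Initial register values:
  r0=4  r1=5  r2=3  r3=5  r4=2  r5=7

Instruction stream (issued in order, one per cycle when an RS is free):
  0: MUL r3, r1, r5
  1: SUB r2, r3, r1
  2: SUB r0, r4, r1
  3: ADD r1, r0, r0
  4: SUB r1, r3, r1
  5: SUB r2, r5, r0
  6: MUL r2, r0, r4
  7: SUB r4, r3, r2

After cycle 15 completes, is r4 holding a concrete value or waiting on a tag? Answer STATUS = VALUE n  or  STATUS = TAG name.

STATUS = TAG Add2

cycle 1: issue MUL r3<-Mul1 // r0:4,r1:5,r2:3,r3:Mul1,r4:2,r5:7
cycle 2: issue SUB r2<-Add1 // r0:4,r1:5,r2:Add1,r3:Mul1,r4:2,r5:7
cycle 3: issue SUB r0<-Add2 // r0:Add2,r1:5,r2:Add1,r3:Mul1,r4:2,r5:7
cycle 4: stall // r0:Add2,r1:5,r2:Add1,r3:Mul1,r4:2,r5:7
cycle 5: stall // r0:Add2,r1:5,r2:Add1,r3:Mul1,r4:2,r5:7
cycle 6: CDB Add2=-3; issue ADD r1<-Add2 // r0:-3,r1:Add2,r2:Add1,r3:Mul1,r4:2,r5:7
cycle 7: CDB Mul1=35; stall // r0:-3,r1:Add2,r2:Add1,r3:35,r4:2,r5:7
cycle 8: stall // r0:-3,r1:Add2,r2:Add1,r3:35,r4:2,r5:7
cycle 9: CDB Add2=-6; issue SUB r1<-Add2 // r0:-3,r1:Add2,r2:Add1,r3:35,r4:2,r5:7
cycle 10: CDB Add1=30; issue SUB r2<-Add1 // r0:-3,r1:Add2,r2:Add1,r3:35,r4:2,r5:7
cycle 11: issue MUL r2<-Mul1 // r0:-3,r1:Add2,r2:Mul1,r3:35,r4:2,r5:7
cycle 12: CDB Add2=41; issue SUB r4<-Add2 // r0:-3,r1:41,r2:Mul1,r3:35,r4:Add2,r5:7
cycle 13: CDB Add1=10 // r0:-3,r1:41,r2:Mul1,r3:35,r4:Add2,r5:7
cycle 14: - // r0:-3,r1:41,r2:Mul1,r3:35,r4:Add2,r5:7
cycle 15: - // r0:-3,r1:41,r2:Mul1,r3:35,r4:Add2,r5:7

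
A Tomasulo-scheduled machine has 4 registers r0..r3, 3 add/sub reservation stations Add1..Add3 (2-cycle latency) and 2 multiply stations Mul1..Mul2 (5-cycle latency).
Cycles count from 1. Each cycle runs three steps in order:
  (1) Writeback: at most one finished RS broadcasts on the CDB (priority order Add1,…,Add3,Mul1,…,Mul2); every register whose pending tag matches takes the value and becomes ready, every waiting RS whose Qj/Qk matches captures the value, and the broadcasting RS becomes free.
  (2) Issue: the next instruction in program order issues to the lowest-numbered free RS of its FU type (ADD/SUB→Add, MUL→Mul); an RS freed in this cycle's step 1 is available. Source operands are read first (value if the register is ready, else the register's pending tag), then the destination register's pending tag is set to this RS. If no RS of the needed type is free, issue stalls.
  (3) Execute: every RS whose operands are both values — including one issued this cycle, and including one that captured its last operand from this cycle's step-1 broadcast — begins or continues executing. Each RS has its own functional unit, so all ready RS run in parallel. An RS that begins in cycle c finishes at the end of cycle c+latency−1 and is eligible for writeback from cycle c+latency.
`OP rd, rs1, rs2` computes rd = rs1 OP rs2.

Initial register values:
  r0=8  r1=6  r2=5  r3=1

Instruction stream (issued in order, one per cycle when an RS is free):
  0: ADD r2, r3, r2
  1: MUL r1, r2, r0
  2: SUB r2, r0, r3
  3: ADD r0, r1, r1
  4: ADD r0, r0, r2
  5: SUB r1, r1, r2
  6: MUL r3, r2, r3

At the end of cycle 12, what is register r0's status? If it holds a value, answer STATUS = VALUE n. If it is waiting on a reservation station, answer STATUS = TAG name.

STATUS = VALUE 103

  c1: issue ADD r2<-Add1  regs: r0:8,r1:6,r2:Add1,r3:1
  c2: issue MUL r1<-Mul1  regs: r0:8,r1:Mul1,r2:Add1,r3:1
  c3: CDB Add1=6; issue SUB r2<-Add1  regs: r0:8,r1:Mul1,r2:Add1,r3:1
  c4: issue ADD r0<-Add2  regs: r0:Add2,r1:Mul1,r2:Add1,r3:1
  c5: CDB Add1=7; issue ADD r0<-Add1  regs: r0:Add1,r1:Mul1,r2:7,r3:1
  c6: issue SUB r1<-Add3  regs: r0:Add1,r1:Add3,r2:7,r3:1
  c7: issue MUL r3<-Mul2  regs: r0:Add1,r1:Add3,r2:7,r3:Mul2
  c8: CDB Mul1=48  regs: r0:Add1,r1:Add3,r2:7,r3:Mul2
  c9: -  regs: r0:Add1,r1:Add3,r2:7,r3:Mul2
  c10: CDB Add2=96  regs: r0:Add1,r1:Add3,r2:7,r3:Mul2
  c11: CDB Add3=41  regs: r0:Add1,r1:41,r2:7,r3:Mul2
  c12: CDB Add1=103  regs: r0:103,r1:41,r2:7,r3:Mul2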